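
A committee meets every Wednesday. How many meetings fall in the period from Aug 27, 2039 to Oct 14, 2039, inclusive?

Aug 27, 2039 is a Saturday.
From Aug 27, 2039 to Oct 14, 2039 is 49 days inclusive.
49 = 7 × 7, so the span is exactly 7 full weeks.
Each full week contributes one Wednesday: 7 so far.
Total: 7.

7 Wednesdays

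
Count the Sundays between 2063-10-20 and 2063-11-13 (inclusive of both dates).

4 Sundays

2063-10-20 is a Saturday.
That's 25 days from start to end, counting both.
25 = 7 × 3 + 4, so there are 3 full weeks plus 4 extra days.
Each full week contributes one Sunday: 3 so far.
The 4 extra days are Saturday, Sunday, Monday, Tuesday — 1 of them qualifies.
Total: 3 + 1 = 4.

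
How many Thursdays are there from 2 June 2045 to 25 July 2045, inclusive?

2 June 2045 is a Friday.
From 2 June 2045 to 25 July 2045 is 54 days inclusive.
54 = 7 × 7 + 5, so there are 7 full weeks plus 5 extra days.
Each full week contributes one Thursday: 7 so far.
The 5 extra days are Fri, Sat, Sun, Mon, Tue — none qualify.
Total: 7 + 0 = 7.

7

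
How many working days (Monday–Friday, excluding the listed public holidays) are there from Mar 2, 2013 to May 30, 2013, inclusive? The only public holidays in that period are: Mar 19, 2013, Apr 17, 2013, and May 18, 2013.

62

Mar 2, 2013 is a Saturday.
From Mar 2, 2013 to May 30, 2013 is 90 days inclusive.
90 = 7 × 12 + 6, so there are 12 full weeks plus 6 extra days.
Each full week contributes 5 weekdays (Mon–Fri): 12 × 5 = 60.
The 6 extra days are Saturday, Sunday, Monday, Tuesday, Wednesday, Thursday — 4 of them qualify.
Total: 60 + 4 = 64.
Holidays: Mar 19, 2013 (Tue); Apr 17, 2013 (Wed); May 18, 2013 (Sat).
2 of the 3 holidays fall on weekdays; the rest are weekends and were already excluded.
Business days: 64 − 2 = 62.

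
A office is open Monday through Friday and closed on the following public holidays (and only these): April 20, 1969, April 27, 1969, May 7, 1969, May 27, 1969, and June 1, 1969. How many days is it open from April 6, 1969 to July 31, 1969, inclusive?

82 working days

April 6, 1969 is a Sunday.
The range spans 117 days (inclusive of both endpoints).
117 = 7 × 16 + 5, so there are 16 full weeks plus 5 extra days.
Each full week contributes 5 weekdays (Mon–Fri): 16 × 5 = 80.
The 5 extra days are Sun, Mon, Tue, Wed, Thu — 4 of them qualify.
Total: 80 + 4 = 84.
Holidays: April 20, 1969 (Sun); April 27, 1969 (Sun); May 7, 1969 (Wed); May 27, 1969 (Tue); June 1, 1969 (Sun).
2 of the 5 holidays fall on weekdays; the rest are weekends and were already excluded.
Business days: 84 − 2 = 82.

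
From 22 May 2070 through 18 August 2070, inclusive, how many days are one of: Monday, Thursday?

26

22 May 2070 is a Thursday.
The range spans 89 days (inclusive of both endpoints).
89 = 7 × 12 + 5, so there are 12 full weeks plus 5 extra days.
Each full week contributes 2 days from the set (Mon, Thu): 12 × 2 = 24.
The 5 extra days are Thursday, Friday, Saturday, Sunday, Monday — 2 of them qualify.
Total: 24 + 2 = 26.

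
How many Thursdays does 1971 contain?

Jan 1, 1971 is a Friday.
That's 365 days from start to end, counting both.
365 = 7 × 52 + 1, so there are 52 full weeks plus 1 extra day.
Each full week contributes one Thursday: 52 so far.
The 1 extra day is Friday — none qualify.
Total: 52 + 0 = 52.

52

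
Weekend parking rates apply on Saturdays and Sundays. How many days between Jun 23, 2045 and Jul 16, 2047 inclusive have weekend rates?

216

Jun 23, 2045 is a Friday.
The range spans 754 days (inclusive of both endpoints).
754 = 7 × 107 + 5, so there are 107 full weeks plus 5 extra days.
Each full week contributes 2 weekend days (Sat, Sun): 107 × 2 = 214.
The 5 extra days are Fri, Sat, Sun, Mon, Tue — 2 of them qualify.
Total: 214 + 2 = 216.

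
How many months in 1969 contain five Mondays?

4

A month has five Mondays exactly when Monday falls within its first (length − 28) days.
Jan: 31 days, starts Wed → 5 of Wed, Thu, Fri
Feb: 28 days, starts Sat → 5 of (none)
Mar: 31 days, starts Sat → 5 of Sat, Sun, Mon ✓
Apr: 30 days, starts Tue → 5 of Tue, Wed
May: 31 days, starts Thu → 5 of Thu, Fri, Sat
Jun: 30 days, starts Sun → 5 of Sun, Mon ✓
Jul: 31 days, starts Tue → 5 of Tue, Wed, Thu
Aug: 31 days, starts Fri → 5 of Fri, Sat, Sun
Sep: 30 days, starts Mon → 5 of Mon, Tue ✓
Oct: 31 days, starts Wed → 5 of Wed, Thu, Fri
Nov: 30 days, starts Sat → 5 of Sat, Sun
Dec: 31 days, starts Mon → 5 of Mon, Tue, Wed ✓
Months with five Mondays: Mar, Jun, Sep, Dec.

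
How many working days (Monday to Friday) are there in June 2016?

22 weekdays

2016-06-01 is a Wednesday.
That's 30 days from start to end, counting both.
30 = 7 × 4 + 2, so there are 4 full weeks plus 2 extra days.
Each full week contributes 5 weekdays (Mon–Fri): 4 × 5 = 20.
The 2 extra days are Wed, Thu — 2 of them qualify.
Total: 20 + 2 = 22.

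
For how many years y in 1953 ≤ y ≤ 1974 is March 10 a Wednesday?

Day of week of March 10 in each year:
1953: Tue, 1954: Wed ✓, 1955: Thu, 1956: Sat, 1957: Sun, 1958: Mon, 1959: Tue, 1960: Thu, 1961: Fri, 1962: Sat, 1963: Sun, 1964: Tue, 1965: Wed ✓, 1966: Thu, 1967: Fri, 1968: Sun, 1969: Mon, 1970: Tue, 1971: Wed ✓, 1972: Fri, 1973: Sat, 1974: Sun
Wednesdays: 1954, 1965, 1971.

3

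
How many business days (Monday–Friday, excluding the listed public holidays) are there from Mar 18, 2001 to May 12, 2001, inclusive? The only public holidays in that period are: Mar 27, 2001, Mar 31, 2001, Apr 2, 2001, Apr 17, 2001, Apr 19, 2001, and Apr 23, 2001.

Mar 18, 2001 is a Sunday.
That's 56 days from start to end, counting both.
56 = 7 × 8, so the span is exactly 8 full weeks.
Each full week contributes 5 weekdays (Mon–Fri): 8 × 5 = 40.
Holidays: Mar 27, 2001 (Tue); Mar 31, 2001 (Sat); Apr 2, 2001 (Mon); Apr 17, 2001 (Tue); Apr 19, 2001 (Thu); Apr 23, 2001 (Mon).
5 of the 6 holidays fall on weekdays; the rest are weekends and were already excluded.
Business days: 40 − 5 = 35.

35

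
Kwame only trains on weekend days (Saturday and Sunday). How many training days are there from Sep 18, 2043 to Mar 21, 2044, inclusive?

54

Sep 18, 2043 is a Friday.
From Sep 18, 2043 to Mar 21, 2044 is 186 days inclusive.
186 = 7 × 26 + 4, so there are 26 full weeks plus 4 extra days.
Each full week contributes 2 weekend days (Sat, Sun): 26 × 2 = 52.
The 4 extra days are Friday, Saturday, Sunday, Monday — 2 of them qualify.
Total: 52 + 2 = 54.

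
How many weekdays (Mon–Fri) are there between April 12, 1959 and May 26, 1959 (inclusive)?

32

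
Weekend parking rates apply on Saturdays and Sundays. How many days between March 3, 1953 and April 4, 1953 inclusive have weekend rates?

March 3, 1953 is a Tuesday.
The range spans 33 days (inclusive of both endpoints).
33 = 7 × 4 + 5, so there are 4 full weeks plus 5 extra days.
Each full week contributes 2 weekend days (Sat, Sun): 4 × 2 = 8.
The 5 extra days are Tue, Wed, Thu, Fri, Sat — 1 of them qualifies.
Total: 8 + 1 = 9.

9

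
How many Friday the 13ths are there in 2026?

3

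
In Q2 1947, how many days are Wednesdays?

Apr 1, 1947 is a Tuesday.
That's 91 days from start to end, counting both.
91 = 7 × 13, so the span is exactly 13 full weeks.
Each full week contributes one Wednesday: 13 so far.
Total: 13.

13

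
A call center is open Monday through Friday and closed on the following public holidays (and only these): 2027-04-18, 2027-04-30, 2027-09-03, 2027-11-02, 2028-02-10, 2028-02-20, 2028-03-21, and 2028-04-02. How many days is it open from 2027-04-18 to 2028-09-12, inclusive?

2027-04-18 is a Sunday.
The range spans 514 days (inclusive of both endpoints).
514 = 7 × 73 + 3, so there are 73 full weeks plus 3 extra days.
Each full week contributes 5 weekdays (Mon–Fri): 73 × 5 = 365.
The 3 extra days are Sun, Mon, Tue — 2 of them qualify.
Total: 365 + 2 = 367.
Holidays: 2027-04-18 (Sun); 2027-04-30 (Fri); 2027-09-03 (Fri); 2027-11-02 (Tue); 2028-02-10 (Thu); 2028-02-20 (Sun); 2028-03-21 (Tue); 2028-04-02 (Sun).
5 of the 8 holidays fall on weekdays; the rest are weekends and were already excluded.
Business days: 367 − 5 = 362.

362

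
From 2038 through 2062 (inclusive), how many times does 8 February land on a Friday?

Day of week of February 8 in each year:
2038: Mon, 2039: Tue, 2040: Wed, 2041: Fri ✓, 2042: Sat, 2043: Sun, 2044: Mon, 2045: Wed, 2046: Thu, 2047: Fri ✓, 2048: Sat, 2049: Mon, 2050: Tue, 2051: Wed, 2052: Thu, 2053: Sat, 2054: Sun, 2055: Mon, 2056: Tue, 2057: Thu, 2058: Fri ✓, 2059: Sat, 2060: Sun, 2061: Tue, 2062: Wed
Fridays: 2041, 2047, 2058.

3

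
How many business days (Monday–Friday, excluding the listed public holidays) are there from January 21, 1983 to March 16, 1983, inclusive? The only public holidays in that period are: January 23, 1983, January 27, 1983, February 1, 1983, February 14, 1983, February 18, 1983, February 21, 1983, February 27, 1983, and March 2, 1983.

January 21, 1983 is a Friday.
The range spans 55 days (inclusive of both endpoints).
55 = 7 × 7 + 6, so there are 7 full weeks plus 6 extra days.
Each full week contributes 5 weekdays (Mon–Fri): 7 × 5 = 35.
The 6 extra days are Friday, Saturday, Sunday, Monday, Tuesday, Wednesday — 4 of them qualify.
Total: 35 + 4 = 39.
Holidays: January 23, 1983 (Sun); January 27, 1983 (Thu); February 1, 1983 (Tue); February 14, 1983 (Mon); February 18, 1983 (Fri); February 21, 1983 (Mon); February 27, 1983 (Sun); March 2, 1983 (Wed).
6 of the 8 holidays fall on weekdays; the rest are weekends and were already excluded.
Business days: 39 − 6 = 33.

33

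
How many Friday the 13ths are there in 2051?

2

The 13th falls on a Friday when the month's 13th has weekday Fri.
Jan 13 is Fri ✓; Feb 13 is Mon; Mar 13 is Mon; Apr 13 is Thu; May 13 is Sat; Jun 13 is Tue; Jul 13 is Thu; Aug 13 is Sun; Sep 13 is Wed; Oct 13 is Fri ✓; Nov 13 is Mon; Dec 13 is Wed.
Friday the 13ths: Jan, Oct.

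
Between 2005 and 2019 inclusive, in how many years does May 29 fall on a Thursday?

2

Day of week of May 29 in each year:
2005: Sun, 2006: Mon, 2007: Tue, 2008: Thu ✓, 2009: Fri, 2010: Sat, 2011: Sun, 2012: Tue, 2013: Wed, 2014: Thu ✓, 2015: Fri, 2016: Sun, 2017: Mon, 2018: Tue, 2019: Wed
Thursdays: 2008, 2014.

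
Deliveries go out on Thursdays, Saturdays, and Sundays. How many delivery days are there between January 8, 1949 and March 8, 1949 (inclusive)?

January 8, 1949 is a Saturday.
From January 8, 1949 to March 8, 1949 is 60 days inclusive.
60 = 7 × 8 + 4, so there are 8 full weeks plus 4 extra days.
Each full week contributes 3 days from the set (Thu, Sat, Sun): 8 × 3 = 24.
The 4 extra days are Sat, Sun, Mon, Tue — 2 of them qualify.
Total: 24 + 2 = 26.

26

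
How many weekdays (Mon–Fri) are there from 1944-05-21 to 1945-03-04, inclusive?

205 weekdays

1944-05-21 is a Sunday.
From 1944-05-21 to 1945-03-04 is 288 days inclusive.
288 = 7 × 41 + 1, so there are 41 full weeks plus 1 extra day.
Each full week contributes 5 weekdays (Mon–Fri): 41 × 5 = 205.
The 1 extra day is Sun — none qualify.
Total: 205 + 0 = 205.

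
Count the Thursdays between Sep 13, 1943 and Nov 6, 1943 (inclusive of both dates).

8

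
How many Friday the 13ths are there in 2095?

1

The 13th falls on a Friday when the month's 13th has weekday Fri.
Jan 13 is Thu; Feb 13 is Sun; Mar 13 is Sun; Apr 13 is Wed; May 13 is Fri ✓; Jun 13 is Mon; Jul 13 is Wed; Aug 13 is Sat; Sep 13 is Tue; Oct 13 is Thu; Nov 13 is Sun; Dec 13 is Tue.
Friday the 13ths: May.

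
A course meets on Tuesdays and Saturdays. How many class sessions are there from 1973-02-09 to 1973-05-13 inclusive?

27

1973-02-09 is a Friday.
That's 94 days from start to end, counting both.
94 = 7 × 13 + 3, so there are 13 full weeks plus 3 extra days.
Each full week contributes 2 days from the set (Tue, Sat): 13 × 2 = 26.
The 3 extra days are Friday, Saturday, Sunday — 1 of them qualifies.
Total: 26 + 1 = 27.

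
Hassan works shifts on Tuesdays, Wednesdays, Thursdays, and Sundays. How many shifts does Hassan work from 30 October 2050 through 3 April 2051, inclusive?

30 October 2050 is a Sunday.
That's 156 days from start to end, counting both.
156 = 7 × 22 + 2, so there are 22 full weeks plus 2 extra days.
Each full week contributes 4 days from the set (Tue, Wed, Thu, Sun): 22 × 4 = 88.
The 2 extra days are Sunday, Monday — 1 of them qualifies.
Total: 88 + 1 = 89.

89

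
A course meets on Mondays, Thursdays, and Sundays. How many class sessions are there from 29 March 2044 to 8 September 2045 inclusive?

29 March 2044 is a Tuesday.
From 29 March 2044 to 8 September 2045 is 529 days inclusive.
529 = 7 × 75 + 4, so there are 75 full weeks plus 4 extra days.
Each full week contributes 3 days from the set (Mon, Thu, Sun): 75 × 3 = 225.
The 4 extra days are Tue, Wed, Thu, Fri — 1 of them qualifies.
Total: 225 + 1 = 226.

226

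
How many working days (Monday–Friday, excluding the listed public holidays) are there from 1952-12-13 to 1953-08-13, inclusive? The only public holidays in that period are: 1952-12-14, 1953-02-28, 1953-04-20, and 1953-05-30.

173

1952-12-13 is a Saturday.
That's 244 days from start to end, counting both.
244 = 7 × 34 + 6, so there are 34 full weeks plus 6 extra days.
Each full week contributes 5 weekdays (Mon–Fri): 34 × 5 = 170.
The 6 extra days are Sat, Sun, Mon, Tue, Wed, Thu — 4 of them qualify.
Total: 170 + 4 = 174.
Holidays: 1952-12-14 (Sun); 1953-02-28 (Sat); 1953-04-20 (Mon); 1953-05-30 (Sat).
1 of the 4 holidays fall on weekdays; the rest are weekends and were already excluded.
Business days: 174 − 1 = 173.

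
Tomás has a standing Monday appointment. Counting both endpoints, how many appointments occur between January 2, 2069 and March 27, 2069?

January 2, 2069 is a Wednesday.
That's 85 days from start to end, counting both.
85 = 7 × 12 + 1, so there are 12 full weeks plus 1 extra day.
Each full week contributes one Monday: 12 so far.
The 1 extra day is Wednesday — none qualify.
Total: 12 + 0 = 12.

12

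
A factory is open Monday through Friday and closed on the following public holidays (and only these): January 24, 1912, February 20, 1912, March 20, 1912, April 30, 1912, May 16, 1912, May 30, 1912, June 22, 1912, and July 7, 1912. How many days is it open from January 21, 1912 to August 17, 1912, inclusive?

144

January 21, 1912 is a Sunday.
That's 210 days from start to end, counting both.
210 = 7 × 30, so the span is exactly 30 full weeks.
Each full week contributes 5 weekdays (Mon–Fri): 30 × 5 = 150.
Total: 150.
Holidays: January 24, 1912 (Wed); February 20, 1912 (Tue); March 20, 1912 (Wed); April 30, 1912 (Tue); May 16, 1912 (Thu); May 30, 1912 (Thu); June 22, 1912 (Sat); July 7, 1912 (Sun).
6 of the 8 holidays fall on weekdays; the rest are weekends and were already excluded.
Business days: 150 − 6 = 144.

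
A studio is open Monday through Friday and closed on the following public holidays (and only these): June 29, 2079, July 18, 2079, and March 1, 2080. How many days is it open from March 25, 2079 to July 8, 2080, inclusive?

March 25, 2079 is a Saturday.
From March 25, 2079 to July 8, 2080 is 472 days inclusive.
472 = 7 × 67 + 3, so there are 67 full weeks plus 3 extra days.
Each full week contributes 5 weekdays (Mon–Fri): 67 × 5 = 335.
The 3 extra days are Sat, Sun, Mon — 1 of them qualifies.
Total: 335 + 1 = 336.
Holidays: June 29, 2079 (Thu); July 18, 2079 (Tue); March 1, 2080 (Fri).
All 3 holidays fall on weekdays, so subtract 3.
Business days: 336 − 3 = 333.

333 business days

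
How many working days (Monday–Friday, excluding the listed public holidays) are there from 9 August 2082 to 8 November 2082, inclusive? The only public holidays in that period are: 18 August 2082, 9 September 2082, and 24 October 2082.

63 working days

9 August 2082 is a Sunday.
That's 92 days from start to end, counting both.
92 = 7 × 13 + 1, so there are 13 full weeks plus 1 extra day.
Each full week contributes 5 weekdays (Mon–Fri): 13 × 5 = 65.
The 1 extra day is Sun — none qualify.
Total: 65 + 0 = 65.
Holidays: 18 August 2082 (Tue); 9 September 2082 (Wed); 24 October 2082 (Sat).
2 of the 3 holidays fall on weekdays; the rest are weekends and were already excluded.
Business days: 65 − 2 = 63.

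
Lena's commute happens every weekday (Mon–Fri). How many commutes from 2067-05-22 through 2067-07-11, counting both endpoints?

36

2067-05-22 is a Sunday.
The range spans 51 days (inclusive of both endpoints).
51 = 7 × 7 + 2, so there are 7 full weeks plus 2 extra days.
Each full week contributes 5 weekdays (Mon–Fri): 7 × 5 = 35.
The 2 extra days are Sunday, Monday — 1 of them qualifies.
Total: 35 + 1 = 36.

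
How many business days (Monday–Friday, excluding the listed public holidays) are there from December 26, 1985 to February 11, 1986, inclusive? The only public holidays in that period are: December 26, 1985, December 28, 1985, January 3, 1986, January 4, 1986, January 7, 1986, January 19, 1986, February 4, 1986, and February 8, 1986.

30 business days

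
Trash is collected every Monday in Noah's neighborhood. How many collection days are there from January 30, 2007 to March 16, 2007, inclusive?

January 30, 2007 is a Tuesday.
That's 46 days from start to end, counting both.
46 = 7 × 6 + 4, so there are 6 full weeks plus 4 extra days.
Each full week contributes one Monday: 6 so far.
The 4 extra days are Tuesday, Wednesday, Thursday, Friday — none qualify.
Total: 6 + 0 = 6.

6 Mondays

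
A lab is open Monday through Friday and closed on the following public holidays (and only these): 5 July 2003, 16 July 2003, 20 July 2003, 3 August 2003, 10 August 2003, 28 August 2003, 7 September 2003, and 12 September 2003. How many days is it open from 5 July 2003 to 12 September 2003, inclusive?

5 July 2003 is a Saturday.
From 5 July 2003 to 12 September 2003 is 70 days inclusive.
70 = 7 × 10, so the span is exactly 10 full weeks.
Each full week contributes 5 weekdays (Mon–Fri): 10 × 5 = 50.
Holidays: 5 July 2003 (Sat); 16 July 2003 (Wed); 20 July 2003 (Sun); 3 August 2003 (Sun); 10 August 2003 (Sun); 28 August 2003 (Thu); 7 September 2003 (Sun); 12 September 2003 (Fri).
3 of the 8 holidays fall on weekdays; the rest are weekends and were already excluded.
Business days: 50 − 3 = 47.

47 working days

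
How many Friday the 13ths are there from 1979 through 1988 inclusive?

Friday-the-13ths by year:
1979: Apr, Jul
1980: Jun
1981: Feb, Mar, Nov
1982: Aug
1983: May
1984: Jan, Apr, Jul
1985: Sep, Dec
1986: Jun
1987: Feb, Mar, Nov
1988: May

18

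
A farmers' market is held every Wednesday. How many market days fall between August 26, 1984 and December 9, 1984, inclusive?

15

August 26, 1984 is a Sunday.
That's 106 days from start to end, counting both.
106 = 7 × 15 + 1, so there are 15 full weeks plus 1 extra day.
Each full week contributes one Wednesday: 15 so far.
The 1 extra day is Sunday — none qualify.
Total: 15 + 0 = 15.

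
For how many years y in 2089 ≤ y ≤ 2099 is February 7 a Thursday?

Day of week of February 7 in each year:
2089: Mon, 2090: Tue, 2091: Wed, 2092: Thu ✓, 2093: Sat, 2094: Sun, 2095: Mon, 2096: Tue, 2097: Thu ✓, 2098: Fri, 2099: Sat
Thursdays: 2092, 2097.

2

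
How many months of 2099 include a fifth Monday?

A month has five Mondays exactly when Monday falls within its first (length − 28) days.
Jan: 31 days, starts Thu → 5 of Thu, Fri, Sat
Feb: 28 days, starts Sun → 5 of (none)
Mar: 31 days, starts Sun → 5 of Sun, Mon, Tue ✓
Apr: 30 days, starts Wed → 5 of Wed, Thu
May: 31 days, starts Fri → 5 of Fri, Sat, Sun
Jun: 30 days, starts Mon → 5 of Mon, Tue ✓
Jul: 31 days, starts Wed → 5 of Wed, Thu, Fri
Aug: 31 days, starts Sat → 5 of Sat, Sun, Mon ✓
Sep: 30 days, starts Tue → 5 of Tue, Wed
Oct: 31 days, starts Thu → 5 of Thu, Fri, Sat
Nov: 30 days, starts Sun → 5 of Sun, Mon ✓
Dec: 31 days, starts Tue → 5 of Tue, Wed, Thu
Months with five Mondays: Mar, Jun, Aug, Nov.

4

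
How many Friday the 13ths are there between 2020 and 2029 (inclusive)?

Friday-the-13ths by year:
2020: Mar, Nov
2021: Aug
2022: May
2023: Jan, Oct
2024: Sep, Dec
2025: Jun
2026: Feb, Mar, Nov
2027: Aug
2028: Oct
2029: Apr, Jul

16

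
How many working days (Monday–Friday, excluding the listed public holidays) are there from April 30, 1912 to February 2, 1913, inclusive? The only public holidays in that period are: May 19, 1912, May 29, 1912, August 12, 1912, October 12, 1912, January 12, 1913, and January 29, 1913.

April 30, 1912 is a Tuesday.
That's 279 days from start to end, counting both.
279 = 7 × 39 + 6, so there are 39 full weeks plus 6 extra days.
Each full week contributes 5 weekdays (Mon–Fri): 39 × 5 = 195.
The 6 extra days are Tue, Wed, Thu, Fri, Sat, Sun — 4 of them qualify.
Total: 195 + 4 = 199.
Holidays: May 19, 1912 (Sun); May 29, 1912 (Wed); August 12, 1912 (Mon); October 12, 1912 (Sat); January 12, 1913 (Sun); January 29, 1913 (Wed).
3 of the 6 holidays fall on weekdays; the rest are weekends and were already excluded.
Business days: 199 − 3 = 196.

196 working days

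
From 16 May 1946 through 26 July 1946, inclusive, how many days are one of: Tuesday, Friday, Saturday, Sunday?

16 May 1946 is a Thursday.
From 16 May 1946 to 26 July 1946 is 72 days inclusive.
72 = 7 × 10 + 2, so there are 10 full weeks plus 2 extra days.
Each full week contributes 4 days from the set (Tue, Fri, Sat, Sun): 10 × 4 = 40.
The 2 extra days are Thu, Fri — 1 of them qualifies.
Total: 40 + 1 = 41.

41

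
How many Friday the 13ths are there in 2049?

1

The 13th falls on a Friday when the month's 13th has weekday Fri.
Jan 13 is Wed; Feb 13 is Sat; Mar 13 is Sat; Apr 13 is Tue; May 13 is Thu; Jun 13 is Sun; Jul 13 is Tue; Aug 13 is Fri ✓; Sep 13 is Mon; Oct 13 is Wed; Nov 13 is Sat; Dec 13 is Mon.
Friday the 13ths: Aug.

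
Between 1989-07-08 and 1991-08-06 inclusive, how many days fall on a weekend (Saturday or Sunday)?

218

1989-07-08 is a Saturday.
From 1989-07-08 to 1991-08-06 is 760 days inclusive.
760 = 7 × 108 + 4, so there are 108 full weeks plus 4 extra days.
Each full week contributes 2 weekend days (Sat, Sun): 108 × 2 = 216.
The 4 extra days are Sat, Sun, Mon, Tue — 2 of them qualify.
Total: 216 + 2 = 218.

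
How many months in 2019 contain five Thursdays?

4

A month has five Thursdays exactly when Thursday falls within its first (length − 28) days.
Jan: 31 days, starts Tue → 5 of Tue, Wed, Thu ✓
Feb: 28 days, starts Fri → 5 of (none)
Mar: 31 days, starts Fri → 5 of Fri, Sat, Sun
Apr: 30 days, starts Mon → 5 of Mon, Tue
May: 31 days, starts Wed → 5 of Wed, Thu, Fri ✓
Jun: 30 days, starts Sat → 5 of Sat, Sun
Jul: 31 days, starts Mon → 5 of Mon, Tue, Wed
Aug: 31 days, starts Thu → 5 of Thu, Fri, Sat ✓
Sep: 30 days, starts Sun → 5 of Sun, Mon
Oct: 31 days, starts Tue → 5 of Tue, Wed, Thu ✓
Nov: 30 days, starts Fri → 5 of Fri, Sat
Dec: 31 days, starts Sun → 5 of Sun, Mon, Tue
Months with five Thursdays: Jan, May, Aug, Oct.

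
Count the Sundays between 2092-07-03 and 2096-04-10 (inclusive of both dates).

2092-07-03 is a Thursday.
That's 1378 days from start to end, counting both.
1378 = 7 × 196 + 6, so there are 196 full weeks plus 6 extra days.
Each full week contributes one Sunday: 196 so far.
The 6 extra days are Thu, Fri, Sat, Sun, Mon, Tue — 1 of them qualifies.
Total: 196 + 1 = 197.

197 Sundays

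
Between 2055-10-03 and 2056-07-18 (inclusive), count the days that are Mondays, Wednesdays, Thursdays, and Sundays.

166

2055-10-03 is a Sunday.
From 2055-10-03 to 2056-07-18 is 290 days inclusive.
290 = 7 × 41 + 3, so there are 41 full weeks plus 3 extra days.
Each full week contributes 4 days from the set (Mon, Wed, Thu, Sun): 41 × 4 = 164.
The 3 extra days are Sunday, Monday, Tuesday — 2 of them qualify.
Total: 164 + 2 = 166.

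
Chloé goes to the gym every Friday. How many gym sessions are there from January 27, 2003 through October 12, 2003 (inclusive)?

January 27, 2003 is a Monday.
That's 259 days from start to end, counting both.
259 = 7 × 37, so the span is exactly 37 full weeks.
Each full week contributes one Friday: 37 so far.

37 Fridays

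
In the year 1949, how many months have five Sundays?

4

A month has five Sundays exactly when Sunday falls within its first (length − 28) days.
Jan: 31 days, starts Sat → 5 of Sat, Sun, Mon ✓
Feb: 28 days, starts Tue → 5 of (none)
Mar: 31 days, starts Tue → 5 of Tue, Wed, Thu
Apr: 30 days, starts Fri → 5 of Fri, Sat
May: 31 days, starts Sun → 5 of Sun, Mon, Tue ✓
Jun: 30 days, starts Wed → 5 of Wed, Thu
Jul: 31 days, starts Fri → 5 of Fri, Sat, Sun ✓
Aug: 31 days, starts Mon → 5 of Mon, Tue, Wed
Sep: 30 days, starts Thu → 5 of Thu, Fri
Oct: 31 days, starts Sat → 5 of Sat, Sun, Mon ✓
Nov: 30 days, starts Tue → 5 of Tue, Wed
Dec: 31 days, starts Thu → 5 of Thu, Fri, Sat
Months with five Sundays: Jan, May, Jul, Oct.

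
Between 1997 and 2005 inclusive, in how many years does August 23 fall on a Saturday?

2

Day of week of August 23 in each year:
1997: Sat ✓, 1998: Sun, 1999: Mon, 2000: Wed, 2001: Thu, 2002: Fri, 2003: Sat ✓, 2004: Mon, 2005: Tue
Saturdays: 1997, 2003.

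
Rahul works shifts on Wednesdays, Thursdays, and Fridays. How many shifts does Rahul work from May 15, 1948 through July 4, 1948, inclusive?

21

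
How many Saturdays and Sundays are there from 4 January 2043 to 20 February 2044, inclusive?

118

4 January 2043 is a Sunday.
From 4 January 2043 to 20 February 2044 is 413 days inclusive.
413 = 7 × 59, so the span is exactly 59 full weeks.
Each full week contributes 2 weekend days (Sat, Sun): 59 × 2 = 118.
Total: 118.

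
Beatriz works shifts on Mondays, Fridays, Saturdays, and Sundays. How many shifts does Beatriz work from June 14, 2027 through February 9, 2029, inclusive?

346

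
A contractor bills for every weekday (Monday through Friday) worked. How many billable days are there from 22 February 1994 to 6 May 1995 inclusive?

314 weekdays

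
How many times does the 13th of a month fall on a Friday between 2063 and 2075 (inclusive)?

Friday-the-13ths by year:
2063: Apr, Jul
2064: Jun
2065: Feb, Mar, Nov
2066: Aug
2067: May
2068: Jan, Apr, Jul
2069: Sep, Dec
2070: Jun
2071: Feb, Mar, Nov
2072: May
2073: Jan, Oct
2074: Apr, Jul
2075: Sep, Dec

24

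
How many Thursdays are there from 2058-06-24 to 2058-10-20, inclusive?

2058-06-24 is a Monday.
The range spans 119 days (inclusive of both endpoints).
119 = 7 × 17, so the span is exactly 17 full weeks.
Each full week contributes one Thursday: 17 so far.

17 Thursdays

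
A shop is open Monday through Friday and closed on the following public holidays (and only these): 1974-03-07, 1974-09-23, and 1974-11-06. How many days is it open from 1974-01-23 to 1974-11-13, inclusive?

1974-01-23 is a Wednesday.
The range spans 295 days (inclusive of both endpoints).
295 = 7 × 42 + 1, so there are 42 full weeks plus 1 extra day.
Each full week contributes 5 weekdays (Mon–Fri): 42 × 5 = 210.
The 1 extra day is Wednesday — 1 of them qualifies.
Total: 210 + 1 = 211.
Holidays: 1974-03-07 (Thu); 1974-09-23 (Mon); 1974-11-06 (Wed).
All 3 holidays fall on weekdays, so subtract 3.
Business days: 211 − 3 = 208.

208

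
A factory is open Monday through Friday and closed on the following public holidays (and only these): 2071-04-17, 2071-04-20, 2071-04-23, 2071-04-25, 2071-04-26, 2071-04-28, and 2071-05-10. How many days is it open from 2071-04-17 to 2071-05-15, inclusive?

17

2071-04-17 is a Friday.
The range spans 29 days (inclusive of both endpoints).
29 = 7 × 4 + 1, so there are 4 full weeks plus 1 extra day.
Each full week contributes 5 weekdays (Mon–Fri): 4 × 5 = 20.
The 1 extra day is Friday — 1 of them qualifies.
Total: 20 + 1 = 21.
Holidays: 2071-04-17 (Fri); 2071-04-20 (Mon); 2071-04-23 (Thu); 2071-04-25 (Sat); 2071-04-26 (Sun); 2071-04-28 (Tue); 2071-05-10 (Sun).
4 of the 7 holidays fall on weekdays; the rest are weekends and were already excluded.
Business days: 21 − 4 = 17.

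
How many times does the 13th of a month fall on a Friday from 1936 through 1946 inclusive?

Friday-the-13ths by year:
1936: Mar, Nov
1937: Aug
1938: May
1939: Jan, Oct
1940: Sep, Dec
1941: Jun
1942: Feb, Mar, Nov
1943: Aug
1944: Oct
1945: Apr, Jul
1946: Sep, Dec

18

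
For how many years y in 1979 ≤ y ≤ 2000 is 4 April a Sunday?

Day of week of April 4 in each year:
1979: Wed, 1980: Fri, 1981: Sat, 1982: Sun ✓, 1983: Mon, 1984: Wed, 1985: Thu, 1986: Fri, 1987: Sat, 1988: Mon, 1989: Tue, 1990: Wed, 1991: Thu, 1992: Sat, 1993: Sun ✓, 1994: Mon, 1995: Tue, 1996: Thu, 1997: Fri, 1998: Sat, 1999: Sun ✓, 2000: Tue
Sundays: 1982, 1993, 1999.

3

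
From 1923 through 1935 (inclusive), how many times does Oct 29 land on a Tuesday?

Day of week of October 29 in each year:
1923: Mon, 1924: Wed, 1925: Thu, 1926: Fri, 1927: Sat, 1928: Mon, 1929: Tue ✓, 1930: Wed, 1931: Thu, 1932: Sat, 1933: Sun, 1934: Mon, 1935: Tue ✓
Tuesdays: 1929, 1935.

2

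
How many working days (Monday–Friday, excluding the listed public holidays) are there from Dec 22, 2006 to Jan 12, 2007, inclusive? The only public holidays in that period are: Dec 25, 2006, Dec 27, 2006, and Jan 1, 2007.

Dec 22, 2006 is a Friday.
From Dec 22, 2006 to Jan 12, 2007 is 22 days inclusive.
22 = 7 × 3 + 1, so there are 3 full weeks plus 1 extra day.
Each full week contributes 5 weekdays (Mon–Fri): 3 × 5 = 15.
The 1 extra day is Friday — 1 of them qualifies.
Total: 15 + 1 = 16.
Holidays: Dec 25, 2006 (Mon); Dec 27, 2006 (Wed); Jan 1, 2007 (Mon).
All 3 holidays fall on weekdays, so subtract 3.
Business days: 16 − 3 = 13.

13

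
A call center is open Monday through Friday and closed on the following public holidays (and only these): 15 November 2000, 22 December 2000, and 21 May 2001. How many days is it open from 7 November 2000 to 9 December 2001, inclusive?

7 November 2000 is a Tuesday.
From 7 November 2000 to 9 December 2001 is 398 days inclusive.
398 = 7 × 56 + 6, so there are 56 full weeks plus 6 extra days.
Each full week contributes 5 weekdays (Mon–Fri): 56 × 5 = 280.
The 6 extra days are Tue, Wed, Thu, Fri, Sat, Sun — 4 of them qualify.
Total: 280 + 4 = 284.
Holidays: 15 November 2000 (Wed); 22 December 2000 (Fri); 21 May 2001 (Mon).
All 3 holidays fall on weekdays, so subtract 3.
Business days: 284 − 3 = 281.

281 business days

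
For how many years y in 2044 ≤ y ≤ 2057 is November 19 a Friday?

Day of week of November 19 in each year:
2044: Sat, 2045: Sun, 2046: Mon, 2047: Tue, 2048: Thu, 2049: Fri ✓, 2050: Sat, 2051: Sun, 2052: Tue, 2053: Wed, 2054: Thu, 2055: Fri ✓, 2056: Sun, 2057: Mon
Fridays: 2049, 2055.

2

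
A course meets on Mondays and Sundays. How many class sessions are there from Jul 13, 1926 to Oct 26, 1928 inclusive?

238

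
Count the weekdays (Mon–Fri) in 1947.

1 January 1947 is a Wednesday.
The range spans 365 days (inclusive of both endpoints).
365 = 7 × 52 + 1, so there are 52 full weeks plus 1 extra day.
Each full week contributes 5 weekdays (Mon–Fri): 52 × 5 = 260.
The 1 extra day is Wed — 1 of them qualifies.
Total: 260 + 1 = 261.

261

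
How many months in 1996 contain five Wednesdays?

4

A month has five Wednesdays exactly when Wednesday falls within its first (length − 28) days.
Jan: 31 days, starts Mon → 5 of Mon, Tue, Wed ✓
Feb: 29 days, starts Thu → 5 of Thu
Mar: 31 days, starts Fri → 5 of Fri, Sat, Sun
Apr: 30 days, starts Mon → 5 of Mon, Tue
May: 31 days, starts Wed → 5 of Wed, Thu, Fri ✓
Jun: 30 days, starts Sat → 5 of Sat, Sun
Jul: 31 days, starts Mon → 5 of Mon, Tue, Wed ✓
Aug: 31 days, starts Thu → 5 of Thu, Fri, Sat
Sep: 30 days, starts Sun → 5 of Sun, Mon
Oct: 31 days, starts Tue → 5 of Tue, Wed, Thu ✓
Nov: 30 days, starts Fri → 5 of Fri, Sat
Dec: 31 days, starts Sun → 5 of Sun, Mon, Tue
Months with five Wednesdays: Jan, May, Jul, Oct.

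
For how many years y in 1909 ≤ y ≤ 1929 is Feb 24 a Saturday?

Day of week of February 24 in each year:
1909: Wed, 1910: Thu, 1911: Fri, 1912: Sat ✓, 1913: Mon, 1914: Tue, 1915: Wed, 1916: Thu, 1917: Sat ✓, 1918: Sun, 1919: Mon, 1920: Tue, 1921: Thu, 1922: Fri, 1923: Sat ✓, 1924: Sun, 1925: Tue, 1926: Wed, 1927: Thu, 1928: Fri, 1929: Sun
Saturdays: 1912, 1917, 1923.

3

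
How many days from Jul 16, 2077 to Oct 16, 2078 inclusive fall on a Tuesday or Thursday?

Jul 16, 2077 is a Friday.
The range spans 458 days (inclusive of both endpoints).
458 = 7 × 65 + 3, so there are 65 full weeks plus 3 extra days.
Each full week contributes 2 days from the set (Tue, Thu): 65 × 2 = 130.
The 3 extra days are Friday, Saturday, Sunday — none qualify.
Total: 130 + 0 = 130.

130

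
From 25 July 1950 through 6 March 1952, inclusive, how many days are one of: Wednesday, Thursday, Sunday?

254

25 July 1950 is a Tuesday.
From 25 July 1950 to 6 March 1952 is 591 days inclusive.
591 = 7 × 84 + 3, so there are 84 full weeks plus 3 extra days.
Each full week contributes 3 days from the set (Wed, Thu, Sun): 84 × 3 = 252.
The 3 extra days are Tue, Wed, Thu — 2 of them qualify.
Total: 252 + 2 = 254.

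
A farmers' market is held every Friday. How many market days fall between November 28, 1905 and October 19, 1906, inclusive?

47

November 28, 1905 is a Tuesday.
The range spans 326 days (inclusive of both endpoints).
326 = 7 × 46 + 4, so there are 46 full weeks plus 4 extra days.
Each full week contributes one Friday: 46 so far.
The 4 extra days are Tuesday, Wednesday, Thursday, Friday — 1 of them qualifies.
Total: 46 + 1 = 47.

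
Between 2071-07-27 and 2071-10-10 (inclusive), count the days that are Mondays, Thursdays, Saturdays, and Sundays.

2071-07-27 is a Monday.
From 2071-07-27 to 2071-10-10 is 76 days inclusive.
76 = 7 × 10 + 6, so there are 10 full weeks plus 6 extra days.
Each full week contributes 4 days from the set (Mon, Thu, Sat, Sun): 10 × 4 = 40.
The 6 extra days are Monday, Tuesday, Wednesday, Thursday, Friday, Saturday — 3 of them qualify.
Total: 40 + 3 = 43.

43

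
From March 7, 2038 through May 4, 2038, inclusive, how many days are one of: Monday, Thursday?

March 7, 2038 is a Sunday.
That's 59 days from start to end, counting both.
59 = 7 × 8 + 3, so there are 8 full weeks plus 3 extra days.
Each full week contributes 2 days from the set (Mon, Thu): 8 × 2 = 16.
The 3 extra days are Sun, Mon, Tue — 1 of them qualifies.
Total: 16 + 1 = 17.

17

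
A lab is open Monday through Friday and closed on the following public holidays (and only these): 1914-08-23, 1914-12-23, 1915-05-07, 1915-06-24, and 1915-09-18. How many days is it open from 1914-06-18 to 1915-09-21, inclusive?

326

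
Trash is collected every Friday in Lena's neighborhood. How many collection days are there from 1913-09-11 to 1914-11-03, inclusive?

60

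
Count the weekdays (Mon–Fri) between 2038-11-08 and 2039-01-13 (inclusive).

2038-11-08 is a Monday.
That's 67 days from start to end, counting both.
67 = 7 × 9 + 4, so there are 9 full weeks plus 4 extra days.
Each full week contributes 5 weekdays (Mon–Fri): 9 × 5 = 45.
The 4 extra days are Monday, Tuesday, Wednesday, Thursday — 4 of them qualify.
Total: 45 + 4 = 49.

49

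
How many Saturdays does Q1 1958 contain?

13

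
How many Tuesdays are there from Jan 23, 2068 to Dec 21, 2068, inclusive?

Jan 23, 2068 is a Monday.
That's 334 days from start to end, counting both.
334 = 7 × 47 + 5, so there are 47 full weeks plus 5 extra days.
Each full week contributes one Tuesday: 47 so far.
The 5 extra days are Monday, Tuesday, Wednesday, Thursday, Friday — 1 of them qualifies.
Total: 47 + 1 = 48.

48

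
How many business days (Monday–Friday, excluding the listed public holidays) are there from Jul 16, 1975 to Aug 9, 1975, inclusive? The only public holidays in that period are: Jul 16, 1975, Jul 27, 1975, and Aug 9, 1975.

17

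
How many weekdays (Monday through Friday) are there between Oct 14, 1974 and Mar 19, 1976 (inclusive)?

Oct 14, 1974 is a Monday.
The range spans 523 days (inclusive of both endpoints).
523 = 7 × 74 + 5, so there are 74 full weeks plus 5 extra days.
Each full week contributes 5 weekdays (Mon–Fri): 74 × 5 = 370.
The 5 extra days are Mon, Tue, Wed, Thu, Fri — 5 of them qualify.
Total: 370 + 5 = 375.

375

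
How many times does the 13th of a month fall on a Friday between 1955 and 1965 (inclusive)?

Friday-the-13ths by year:
1955: May
1956: Jan, Apr, Jul
1957: Sep, Dec
1958: Jun
1959: Feb, Mar, Nov
1960: May
1961: Jan, Oct
1962: Apr, Jul
1963: Sep, Dec
1964: Mar, Nov
1965: Aug

20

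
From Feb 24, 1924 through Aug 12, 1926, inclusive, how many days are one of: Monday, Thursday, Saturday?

386

Feb 24, 1924 is a Sunday.
That's 901 days from start to end, counting both.
901 = 7 × 128 + 5, so there are 128 full weeks plus 5 extra days.
Each full week contributes 3 days from the set (Mon, Thu, Sat): 128 × 3 = 384.
The 5 extra days are Sunday, Monday, Tuesday, Wednesday, Thursday — 2 of them qualify.
Total: 384 + 2 = 386.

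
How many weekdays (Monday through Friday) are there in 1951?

1 January 1951 is a Monday.
That's 365 days from start to end, counting both.
365 = 7 × 52 + 1, so there are 52 full weeks plus 1 extra day.
Each full week contributes 5 weekdays (Mon–Fri): 52 × 5 = 260.
The 1 extra day is Monday — 1 of them qualifies.
Total: 260 + 1 = 261.

261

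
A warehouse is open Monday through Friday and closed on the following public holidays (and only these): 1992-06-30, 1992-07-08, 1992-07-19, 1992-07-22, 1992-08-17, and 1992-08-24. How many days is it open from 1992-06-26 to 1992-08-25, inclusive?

1992-06-26 is a Friday.
That's 61 days from start to end, counting both.
61 = 7 × 8 + 5, so there are 8 full weeks plus 5 extra days.
Each full week contributes 5 weekdays (Mon–Fri): 8 × 5 = 40.
The 5 extra days are Fri, Sat, Sun, Mon, Tue — 3 of them qualify.
Total: 40 + 3 = 43.
Holidays: 1992-06-30 (Tue); 1992-07-08 (Wed); 1992-07-19 (Sun); 1992-07-22 (Wed); 1992-08-17 (Mon); 1992-08-24 (Mon).
5 of the 6 holidays fall on weekdays; the rest are weekends and were already excluded.
Business days: 43 − 5 = 38.

38 business days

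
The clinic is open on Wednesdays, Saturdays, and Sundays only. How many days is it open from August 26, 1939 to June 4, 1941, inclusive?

August 26, 1939 is a Saturday.
That's 649 days from start to end, counting both.
649 = 7 × 92 + 5, so there are 92 full weeks plus 5 extra days.
Each full week contributes 3 days from the set (Wed, Sat, Sun): 92 × 3 = 276.
The 5 extra days are Sat, Sun, Mon, Tue, Wed — 3 of them qualify.
Total: 276 + 3 = 279.

279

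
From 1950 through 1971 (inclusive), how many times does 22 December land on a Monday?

3

Day of week of December 22 in each year:
1950: Fri, 1951: Sat, 1952: Mon ✓, 1953: Tue, 1954: Wed, 1955: Thu, 1956: Sat, 1957: Sun, 1958: Mon ✓, 1959: Tue, 1960: Thu, 1961: Fri, 1962: Sat, 1963: Sun, 1964: Tue, 1965: Wed, 1966: Thu, 1967: Fri, 1968: Sun, 1969: Mon ✓, 1970: Tue, 1971: Wed
Mondays: 1952, 1958, 1969.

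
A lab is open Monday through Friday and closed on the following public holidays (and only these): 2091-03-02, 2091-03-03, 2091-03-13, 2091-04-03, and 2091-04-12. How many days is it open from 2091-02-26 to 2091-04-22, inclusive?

36

2091-02-26 is a Monday.
That's 56 days from start to end, counting both.
56 = 7 × 8, so the span is exactly 8 full weeks.
Each full week contributes 5 weekdays (Mon–Fri): 8 × 5 = 40.
Holidays: 2091-03-02 (Fri); 2091-03-03 (Sat); 2091-03-13 (Tue); 2091-04-03 (Tue); 2091-04-12 (Thu).
4 of the 5 holidays fall on weekdays; the rest are weekends and were already excluded.
Business days: 40 − 4 = 36.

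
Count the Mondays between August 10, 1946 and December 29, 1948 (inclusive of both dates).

August 10, 1946 is a Saturday.
From August 10, 1946 to December 29, 1948 is 873 days inclusive.
873 = 7 × 124 + 5, so there are 124 full weeks plus 5 extra days.
Each full week contributes one Monday: 124 so far.
The 5 extra days are Saturday, Sunday, Monday, Tuesday, Wednesday — 1 of them qualifies.
Total: 124 + 1 = 125.

125 Mondays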